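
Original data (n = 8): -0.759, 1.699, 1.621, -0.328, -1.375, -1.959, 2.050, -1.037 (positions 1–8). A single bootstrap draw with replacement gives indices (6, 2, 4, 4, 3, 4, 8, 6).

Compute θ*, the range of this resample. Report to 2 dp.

Resample values: -1.959, 1.699, -0.328, -0.328, 1.621, -0.328, -1.037, -1.959.
Range = 1.699 − -1.959 = 3.66

θ* = 3.66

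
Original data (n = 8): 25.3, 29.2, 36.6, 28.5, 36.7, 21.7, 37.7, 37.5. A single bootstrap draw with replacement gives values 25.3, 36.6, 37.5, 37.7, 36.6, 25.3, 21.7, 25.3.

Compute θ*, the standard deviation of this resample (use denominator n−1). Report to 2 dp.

Mean = 30.7500; sum of squared deviations = 333.3200
s² = 333.3200 / 7 = 47.6171
s = √47.6171 = 6.90

θ* = 6.90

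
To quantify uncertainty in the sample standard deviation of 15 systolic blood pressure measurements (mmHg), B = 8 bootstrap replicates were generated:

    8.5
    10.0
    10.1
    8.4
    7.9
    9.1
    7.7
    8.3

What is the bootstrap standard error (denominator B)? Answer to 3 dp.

Bootstrap SE is the standard deviation of the 8 replicate standard deviations.
Mean of replicates: (8.5 + 10.0 + 10.1 + 8.4 + 7.9 + 9.1 + 7.7 + 8.3) / 8 = 70.0000 / 8 = 8.7500
Sum of squared deviations: (−0.2500)² + (+1.2500)² + (+1.3500)² + (−0.3500)² + (−0.8500)² + (+0.3500)² + (−1.0500)² + (−0.4500)² = 5.7200
Variance = 5.7200 / 8 = 0.7150
SE* = √0.7150

SE* = 0.846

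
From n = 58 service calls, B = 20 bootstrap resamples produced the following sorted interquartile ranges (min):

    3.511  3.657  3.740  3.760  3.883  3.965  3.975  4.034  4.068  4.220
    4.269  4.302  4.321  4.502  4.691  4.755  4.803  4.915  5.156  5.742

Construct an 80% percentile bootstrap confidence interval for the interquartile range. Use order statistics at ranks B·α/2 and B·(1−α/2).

(3.657, 4.915)

α = 0.20; lower rank = 20 × 0.100 = 2; upper rank = 20 × 0.900 = 18.
The 2nd smallest replicate is 3.657; the 18th is 4.915.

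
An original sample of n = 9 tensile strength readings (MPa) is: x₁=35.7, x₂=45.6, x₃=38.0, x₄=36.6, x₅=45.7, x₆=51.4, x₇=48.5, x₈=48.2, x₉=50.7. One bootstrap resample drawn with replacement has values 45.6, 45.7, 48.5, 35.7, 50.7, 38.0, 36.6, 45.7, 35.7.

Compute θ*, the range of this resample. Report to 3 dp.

θ* = 15.000

Range = 50.7 − 35.7 = 15.000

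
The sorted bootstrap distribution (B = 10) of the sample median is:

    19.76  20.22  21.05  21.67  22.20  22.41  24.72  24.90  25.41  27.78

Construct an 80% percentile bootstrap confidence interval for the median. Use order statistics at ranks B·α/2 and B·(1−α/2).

(19.76, 25.41)

α = 0.20; lower rank = 10 × 0.100 = 1; upper rank = 10 × 0.900 = 9.
The 1st smallest replicate is 19.76; the 9th is 25.41.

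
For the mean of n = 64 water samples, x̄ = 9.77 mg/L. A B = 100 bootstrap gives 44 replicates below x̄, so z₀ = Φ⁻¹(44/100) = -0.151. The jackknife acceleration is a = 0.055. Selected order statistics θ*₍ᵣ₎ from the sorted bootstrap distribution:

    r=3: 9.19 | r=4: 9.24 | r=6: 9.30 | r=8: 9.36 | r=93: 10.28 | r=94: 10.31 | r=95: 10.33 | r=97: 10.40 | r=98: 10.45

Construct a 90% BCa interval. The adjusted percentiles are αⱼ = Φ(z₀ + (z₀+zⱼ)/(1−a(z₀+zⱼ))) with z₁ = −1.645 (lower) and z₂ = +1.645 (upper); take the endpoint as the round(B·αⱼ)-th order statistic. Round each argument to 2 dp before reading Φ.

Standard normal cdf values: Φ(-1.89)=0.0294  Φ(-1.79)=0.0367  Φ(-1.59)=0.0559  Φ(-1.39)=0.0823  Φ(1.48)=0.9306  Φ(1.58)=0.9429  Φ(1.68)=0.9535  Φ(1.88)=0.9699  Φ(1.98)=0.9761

Lower: z₀ + z₁ = -0.151 + (-1.645) = -1.796; 1 − a(z₀+z₁) = 1 − (0.055)(-1.796) = 1.0988; argument = -0.151 + (-1.796)/1.0988 = -1.7855 → -1.79.
α₁ = Φ(-1.79) = 0.0367; rank = round(100 × 0.0367) = 4; θ*₍4₎ = 9.24.
Upper: z₀ + z₂ = 1.494; 1 − a(z₀+z₂) = 0.9178; argument = 1.4768 → 1.48; α₂ = 0.9306; rank = 93; θ*₍93₎ = 10.28.

(9.24, 10.28)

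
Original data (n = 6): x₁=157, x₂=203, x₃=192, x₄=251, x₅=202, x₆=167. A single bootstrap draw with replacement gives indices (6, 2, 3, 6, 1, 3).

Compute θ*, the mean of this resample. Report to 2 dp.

Resample values: 167, 203, 192, 167, 157, 192.
Mean = (167 + 203 + 192 + 167 + 157 + 192) / 6 = 1078.0 / 6 = 179.67

θ* = 179.67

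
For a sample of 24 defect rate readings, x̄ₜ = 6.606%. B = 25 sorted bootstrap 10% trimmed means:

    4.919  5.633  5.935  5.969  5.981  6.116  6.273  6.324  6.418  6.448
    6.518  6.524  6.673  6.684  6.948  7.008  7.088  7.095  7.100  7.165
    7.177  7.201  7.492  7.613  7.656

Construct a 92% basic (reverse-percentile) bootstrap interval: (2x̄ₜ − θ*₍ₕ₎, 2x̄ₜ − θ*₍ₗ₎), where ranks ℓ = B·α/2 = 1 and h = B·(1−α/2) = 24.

Percentile endpoints at ranks 1 and 24: θ*₍1₎ = 4.919, θ*₍24₎ = 7.613.
Basic interval reflects these around x̄ₜ:
  lower = 2 × 6.606 − 7.613 = 5.599
  upper = 2 × 6.606 − 4.919 = 8.293

(5.599, 8.293)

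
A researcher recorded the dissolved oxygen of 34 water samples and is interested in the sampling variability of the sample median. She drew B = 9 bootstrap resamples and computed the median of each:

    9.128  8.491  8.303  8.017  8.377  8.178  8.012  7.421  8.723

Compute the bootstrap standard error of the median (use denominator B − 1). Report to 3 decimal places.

Bootstrap SE is the standard deviation of the 9 replicate medians.
Mean of replicates: (9.128 + 8.491 + 8.303 + 8.017 + 8.377 + 8.178 + 8.012 + 7.421 + 8.723) / 9 = 74.6500 / 9 = 8.2944
Sum of squared deviations: (+0.8336)² + (+0.1966)² + (+0.0086)² + (−0.2774)² + (+0.0826)² + (−0.1164)² + (−0.2824)² + (−0.8734)² + (+0.4286)² = 1.8572
Variance = 1.8572 / 8 = 0.2322
SE* = √0.2322

SE* = 0.482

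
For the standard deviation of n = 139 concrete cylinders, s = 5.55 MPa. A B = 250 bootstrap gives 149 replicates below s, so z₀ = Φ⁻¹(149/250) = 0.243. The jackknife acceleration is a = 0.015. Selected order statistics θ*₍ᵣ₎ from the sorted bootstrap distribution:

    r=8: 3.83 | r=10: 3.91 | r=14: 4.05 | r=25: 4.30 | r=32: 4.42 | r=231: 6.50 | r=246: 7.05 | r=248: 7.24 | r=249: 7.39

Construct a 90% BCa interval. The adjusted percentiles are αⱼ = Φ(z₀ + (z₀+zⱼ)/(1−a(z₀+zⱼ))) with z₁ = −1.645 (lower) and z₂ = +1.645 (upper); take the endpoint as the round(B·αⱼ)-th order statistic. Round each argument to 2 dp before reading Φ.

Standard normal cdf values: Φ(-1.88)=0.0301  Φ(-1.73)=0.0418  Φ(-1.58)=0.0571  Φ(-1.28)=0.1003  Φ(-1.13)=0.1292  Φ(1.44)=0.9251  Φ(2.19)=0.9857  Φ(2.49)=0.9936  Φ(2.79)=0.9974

(4.42, 7.05)

Lower: z₀ + z₁ = 0.243 + (-1.645) = -1.402; 1 − a(z₀+z₁) = 1 − (0.015)(-1.402) = 1.0210; argument = 0.243 + (-1.402)/1.0210 = -1.1301 → -1.13.
α₁ = Φ(-1.13) = 0.1292; rank = round(250 × 0.1292) = 32; θ*₍32₎ = 4.42.
Upper: z₀ + z₂ = 1.888; 1 − a(z₀+z₂) = 0.9717; argument = 2.1860 → 2.19; α₂ = 0.9857; rank = 246; θ*₍246₎ = 7.05.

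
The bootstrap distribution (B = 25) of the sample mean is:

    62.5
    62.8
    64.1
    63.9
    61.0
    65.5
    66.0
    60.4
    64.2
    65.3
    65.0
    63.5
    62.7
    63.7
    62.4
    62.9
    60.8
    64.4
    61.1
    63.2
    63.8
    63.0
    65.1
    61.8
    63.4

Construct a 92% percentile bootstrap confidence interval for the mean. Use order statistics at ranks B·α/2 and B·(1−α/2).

(60.4, 65.5)

Sorted replicates: 60.4, 60.8, 61.0, 61.1, 61.8, 62.4, 62.5, 62.7, 62.8, 62.9, 63.0, 63.2, 63.4, 63.5, 63.7, 63.8, 63.9, 64.1, 64.2, 64.4, 65.0, 65.1, 65.3, 65.5, 66.0
α = 0.08; lower rank = 25 × 0.040 = 1; upper rank = 25 × 0.960 = 24.
The 1st smallest replicate is 60.4; the 24th is 65.5.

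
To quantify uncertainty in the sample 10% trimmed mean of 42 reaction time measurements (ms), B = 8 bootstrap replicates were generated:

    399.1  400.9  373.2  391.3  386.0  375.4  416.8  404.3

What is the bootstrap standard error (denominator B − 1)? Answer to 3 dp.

Bootstrap SE is the standard deviation of the 8 replicate 10% trimmed means.
Mean of replicates: (399.1 + 400.9 + 373.2 + 391.3 + 386.0 + 375.4 + 416.8 + 404.3) / 8 = 3147.0000 / 8 = 393.3750
Sum of squared deviations: (+5.7250)² + (+7.5250)² + (−20.1750)² + (−2.0750)² + (−7.3750)² + (−17.9750)² + (+23.4250)² + (+10.9250)² = 1546.3150
Variance = 1546.3150 / 7 = 220.9021
SE* = √220.9021

SE* = 14.863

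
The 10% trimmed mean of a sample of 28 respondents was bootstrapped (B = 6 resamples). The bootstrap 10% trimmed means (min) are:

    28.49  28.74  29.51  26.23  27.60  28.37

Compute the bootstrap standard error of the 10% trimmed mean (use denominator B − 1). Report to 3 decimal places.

SE* = 1.127

Bootstrap SE is the standard deviation of the 6 replicate 10% trimmed means.
Mean of replicates: (28.49 + 28.74 + 29.51 + 26.23 + 27.60 + 28.37) / 6 = 168.9400 / 6 = 28.1567
Sum of squared deviations: (+0.3333)² + (+0.5833)² + (+1.3533)² + (−1.9267)² + (−0.5567)² + (+0.2133)² = 6.3503
Variance = 6.3503 / 5 = 1.2701
SE* = √1.2701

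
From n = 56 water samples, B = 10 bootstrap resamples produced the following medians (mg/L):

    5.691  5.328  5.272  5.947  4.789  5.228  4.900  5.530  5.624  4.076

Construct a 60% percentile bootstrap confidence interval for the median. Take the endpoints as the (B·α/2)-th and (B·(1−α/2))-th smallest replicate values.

(4.789, 5.624)

Sorted replicates: 4.076, 4.789, 4.900, 5.228, 5.272, 5.328, 5.530, 5.624, 5.691, 5.947
α = 0.40; lower rank = 10 × 0.200 = 2; upper rank = 10 × 0.800 = 8.
The 2nd smallest replicate is 4.789; the 8th is 5.624.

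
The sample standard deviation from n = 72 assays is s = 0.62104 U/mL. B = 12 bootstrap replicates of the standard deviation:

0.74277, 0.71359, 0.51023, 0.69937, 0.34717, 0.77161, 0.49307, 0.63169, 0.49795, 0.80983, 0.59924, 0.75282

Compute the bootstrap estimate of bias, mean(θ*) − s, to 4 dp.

mean(θ*) = (0.74277 + 0.71359 + 0.51023 + 0.69937 + 0.34717 + 0.77161 + 0.49307 + 0.63169 + 0.49795 + 0.80983 + 0.59924 + 0.75282) / 12 = 0.63078
bias = 0.63078 − 0.62104

bias = +0.0097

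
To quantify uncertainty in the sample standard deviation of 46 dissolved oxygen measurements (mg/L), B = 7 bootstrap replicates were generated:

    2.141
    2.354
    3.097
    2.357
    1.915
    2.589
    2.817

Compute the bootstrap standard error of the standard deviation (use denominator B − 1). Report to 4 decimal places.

SE* = 0.4021

Bootstrap SE is the standard deviation of the 7 replicate standard deviations.
Mean of replicates: (2.141 + 2.354 + 3.097 + 2.357 + 1.915 + 2.589 + 2.817) / 7 = 17.27000 / 7 = 2.46714
Sum of squared deviations: (−0.32614)² + (−0.11314)² + (+0.62986)² + (−0.11014)² + (−0.55214)² + (+0.12186)² + (+0.34986)² = 0.97013
Variance = 0.97013 / 6 = 0.16169
SE* = √0.16169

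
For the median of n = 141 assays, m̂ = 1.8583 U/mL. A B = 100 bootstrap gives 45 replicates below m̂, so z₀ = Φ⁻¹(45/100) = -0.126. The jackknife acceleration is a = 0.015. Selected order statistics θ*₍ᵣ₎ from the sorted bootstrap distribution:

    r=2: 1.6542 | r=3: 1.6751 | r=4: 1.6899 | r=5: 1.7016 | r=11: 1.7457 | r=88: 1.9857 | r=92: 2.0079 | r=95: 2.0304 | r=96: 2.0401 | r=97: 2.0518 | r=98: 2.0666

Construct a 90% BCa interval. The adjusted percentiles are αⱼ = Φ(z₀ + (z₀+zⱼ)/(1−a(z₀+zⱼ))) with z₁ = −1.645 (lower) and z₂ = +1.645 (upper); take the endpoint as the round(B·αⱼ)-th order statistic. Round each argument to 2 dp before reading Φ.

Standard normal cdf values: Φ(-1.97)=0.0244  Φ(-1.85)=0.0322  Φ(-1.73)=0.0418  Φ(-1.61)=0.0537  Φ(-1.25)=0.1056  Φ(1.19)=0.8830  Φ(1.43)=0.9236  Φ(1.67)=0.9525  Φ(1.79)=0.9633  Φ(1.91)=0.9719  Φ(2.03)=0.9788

(1.6751, 2.0079)

Lower: z₀ + z₁ = -0.126 + (-1.645) = -1.771; 1 − a(z₀+z₁) = 1 − (0.015)(-1.771) = 1.0266; argument = -0.126 + (-1.771)/1.0266 = -1.8512 → -1.85.
α₁ = Φ(-1.85) = 0.0322; rank = round(100 × 0.0322) = 3; θ*₍3₎ = 1.6751.
Upper: z₀ + z₂ = 1.519; 1 − a(z₀+z₂) = 0.9772; argument = 1.4284 → 1.43; α₂ = 0.9236; rank = 92; θ*₍92₎ = 2.0079.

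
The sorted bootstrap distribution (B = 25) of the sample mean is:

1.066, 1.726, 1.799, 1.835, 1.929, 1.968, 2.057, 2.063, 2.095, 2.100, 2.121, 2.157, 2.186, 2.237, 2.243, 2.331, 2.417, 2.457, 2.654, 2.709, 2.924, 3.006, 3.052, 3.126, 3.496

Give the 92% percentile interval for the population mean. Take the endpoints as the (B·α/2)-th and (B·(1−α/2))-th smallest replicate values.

α = 0.08; lower rank = 25 × 0.040 = 1; upper rank = 25 × 0.960 = 24.
The 1st smallest replicate is 1.066; the 24th is 3.126.

(1.066, 3.126)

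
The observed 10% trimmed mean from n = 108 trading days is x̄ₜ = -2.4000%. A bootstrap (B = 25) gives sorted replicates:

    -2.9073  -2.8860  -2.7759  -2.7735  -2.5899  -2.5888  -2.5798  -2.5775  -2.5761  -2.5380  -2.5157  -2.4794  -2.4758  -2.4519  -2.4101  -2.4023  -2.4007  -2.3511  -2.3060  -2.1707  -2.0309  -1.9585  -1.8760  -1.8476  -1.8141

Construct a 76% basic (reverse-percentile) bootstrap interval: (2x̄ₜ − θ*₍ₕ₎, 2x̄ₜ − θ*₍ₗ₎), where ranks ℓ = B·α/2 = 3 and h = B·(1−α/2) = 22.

(-2.8415, -2.0241)

Percentile endpoints at ranks 3 and 22: θ*₍3₎ = -2.7759, θ*₍22₎ = -1.9585.
Basic interval reflects these around x̄ₜ:
  lower = 2 × -2.4000 − -1.9585 = -2.8415
  upper = 2 × -2.4000 − -2.7759 = -2.0241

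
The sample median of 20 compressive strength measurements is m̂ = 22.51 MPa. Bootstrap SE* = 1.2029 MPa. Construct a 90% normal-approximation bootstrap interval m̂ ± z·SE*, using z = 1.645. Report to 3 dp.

Margin = 1.645 × 1.2029 = 1.9788
Interval: 22.51 ± 1.9788

(20.531, 24.489)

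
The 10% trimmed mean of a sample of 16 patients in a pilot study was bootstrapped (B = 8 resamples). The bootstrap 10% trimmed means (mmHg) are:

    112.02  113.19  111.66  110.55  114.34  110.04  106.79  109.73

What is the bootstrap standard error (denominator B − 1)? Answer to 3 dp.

Bootstrap SE is the standard deviation of the 8 replicate 10% trimmed means.
Mean of replicates: (112.02 + 113.19 + 111.66 + 110.55 + 114.34 + 110.04 + 106.79 + 109.73) / 8 = 888.3200 / 8 = 111.0400
Sum of squared deviations: (+0.9800)² + (+2.1500)² + (+0.6200)² + (−0.4900)² + (+3.3000)² + (−1.0000)² + (−4.2500)² + (−1.3100)² = 37.8760
Variance = 37.8760 / 7 = 5.4109
SE* = √5.4109

SE* = 2.326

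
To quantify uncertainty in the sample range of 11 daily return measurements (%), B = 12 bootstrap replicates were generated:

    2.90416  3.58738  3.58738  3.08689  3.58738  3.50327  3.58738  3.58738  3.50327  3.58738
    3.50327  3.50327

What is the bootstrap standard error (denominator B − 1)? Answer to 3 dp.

SE* = 0.224

Bootstrap SE is the standard deviation of the 12 replicate ranges.
Mean of replicates: (2.90416 + 3.58738 + 3.58738 + 3.08689 + 3.58738 + 3.50327 + 3.58738 + 3.58738 + 3.50327 + 3.58738 + 3.50327 + 3.50327) / 12 = 41.528410 / 12 = 3.460701
Sum of squared deviations: (−0.556541)² + (+0.126679)² + (+0.126679)² + (−0.373811)² + (+0.126679)² + (+0.042569)² + (+0.126679)² + (+0.126679)² + (+0.042569)² + (+0.126679)² + (+0.042569)² + (+0.042569)² = 0.553006
Variance = 0.553006 / 11 = 0.050273
SE* = √0.050273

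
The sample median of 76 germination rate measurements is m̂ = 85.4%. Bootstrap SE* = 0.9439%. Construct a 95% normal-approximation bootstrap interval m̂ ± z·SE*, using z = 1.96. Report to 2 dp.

Margin = 1.96 × 0.9439 = 1.850
Interval: 85.4 ± 1.850

(83.55, 87.25)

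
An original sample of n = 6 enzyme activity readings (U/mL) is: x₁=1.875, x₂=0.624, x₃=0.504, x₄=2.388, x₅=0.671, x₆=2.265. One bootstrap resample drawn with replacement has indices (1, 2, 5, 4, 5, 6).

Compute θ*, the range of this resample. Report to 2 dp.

θ* = 1.76

Resample values: 1.875, 0.624, 0.671, 2.388, 0.671, 2.265.
Range = 2.388 − 0.624 = 1.76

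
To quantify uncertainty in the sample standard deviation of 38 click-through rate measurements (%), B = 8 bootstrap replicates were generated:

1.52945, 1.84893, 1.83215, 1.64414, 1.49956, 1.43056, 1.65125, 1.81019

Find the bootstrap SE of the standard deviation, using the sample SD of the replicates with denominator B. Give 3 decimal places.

Bootstrap SE is the standard deviation of the 8 replicate standard deviations.
Mean of replicates: (1.52945 + 1.84893 + 1.83215 + 1.64414 + 1.49956 + 1.43056 + 1.65125 + 1.81019) / 8 = 13.246230 / 8 = 1.655779
Sum of squared deviations: (−0.126329)² + (+0.193151)² + (+0.176371)² + (−0.011639)² + (−0.156219)² + (−0.225219)² + (−0.004529)² + (+0.154411)² = 0.183500
Variance = 0.183500 / 8 = 0.022937
SE* = √0.022937

SE* = 0.151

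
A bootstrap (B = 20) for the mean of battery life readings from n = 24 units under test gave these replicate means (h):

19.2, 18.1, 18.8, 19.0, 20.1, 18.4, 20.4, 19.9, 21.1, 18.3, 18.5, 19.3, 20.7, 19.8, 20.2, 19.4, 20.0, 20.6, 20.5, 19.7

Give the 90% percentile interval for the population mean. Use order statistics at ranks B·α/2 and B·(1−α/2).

(18.1, 20.7)

Sorted replicates: 18.1, 18.3, 18.4, 18.5, 18.8, 19.0, 19.2, 19.3, 19.4, 19.7, 19.8, 19.9, 20.0, 20.1, 20.2, 20.4, 20.5, 20.6, 20.7, 21.1
α = 0.10; lower rank = 20 × 0.050 = 1; upper rank = 20 × 0.950 = 19.
The 1st smallest replicate is 18.1; the 19th is 20.7.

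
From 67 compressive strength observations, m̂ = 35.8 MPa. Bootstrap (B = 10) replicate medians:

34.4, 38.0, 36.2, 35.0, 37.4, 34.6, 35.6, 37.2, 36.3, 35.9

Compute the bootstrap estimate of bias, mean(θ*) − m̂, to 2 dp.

bias = +0.26

mean(θ*) = (34.4 + 38.0 + 36.2 + 35.0 + 37.4 + 34.6 + 35.6 + 37.2 + 36.3 + 35.9) / 10 = 36.060
bias = 36.060 − 35.8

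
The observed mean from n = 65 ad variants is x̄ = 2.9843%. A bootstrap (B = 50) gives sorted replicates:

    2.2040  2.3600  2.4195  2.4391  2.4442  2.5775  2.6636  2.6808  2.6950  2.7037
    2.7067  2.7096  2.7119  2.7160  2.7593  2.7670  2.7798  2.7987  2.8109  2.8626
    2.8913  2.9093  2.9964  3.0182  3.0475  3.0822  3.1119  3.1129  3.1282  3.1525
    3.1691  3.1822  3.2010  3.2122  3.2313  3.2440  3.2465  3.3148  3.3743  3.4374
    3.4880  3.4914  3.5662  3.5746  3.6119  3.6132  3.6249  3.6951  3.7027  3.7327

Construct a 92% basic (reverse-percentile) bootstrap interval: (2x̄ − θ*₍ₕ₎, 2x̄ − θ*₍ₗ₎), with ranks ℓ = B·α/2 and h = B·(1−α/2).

Percentile endpoints at ranks 2 and 48: θ*₍2₎ = 2.3600, θ*₍48₎ = 3.6951.
Basic interval reflects these around x̄:
  lower = 2 × 2.9843 − 3.6951 = 2.2735
  upper = 2 × 2.9843 − 2.3600 = 3.6086

(2.2735, 3.6086)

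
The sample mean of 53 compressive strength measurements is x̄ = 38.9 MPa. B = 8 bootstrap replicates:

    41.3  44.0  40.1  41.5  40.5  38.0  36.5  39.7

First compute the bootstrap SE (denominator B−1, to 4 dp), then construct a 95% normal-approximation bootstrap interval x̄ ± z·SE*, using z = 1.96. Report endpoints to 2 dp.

(34.44, 43.36)

Mean of replicates = 40.2000; sum of squared deviations = 36.2200; SE* = √(36.2200/7) = 2.2747
Margin = 1.96 × 2.2747 = 4.458
Interval: 38.9 ± 4.458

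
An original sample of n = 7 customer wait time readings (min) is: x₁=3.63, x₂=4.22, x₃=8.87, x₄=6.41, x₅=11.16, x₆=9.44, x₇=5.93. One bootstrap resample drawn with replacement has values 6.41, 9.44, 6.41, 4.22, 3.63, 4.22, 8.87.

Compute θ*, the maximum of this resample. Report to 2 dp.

θ* = 9.44

Maximum = 9.44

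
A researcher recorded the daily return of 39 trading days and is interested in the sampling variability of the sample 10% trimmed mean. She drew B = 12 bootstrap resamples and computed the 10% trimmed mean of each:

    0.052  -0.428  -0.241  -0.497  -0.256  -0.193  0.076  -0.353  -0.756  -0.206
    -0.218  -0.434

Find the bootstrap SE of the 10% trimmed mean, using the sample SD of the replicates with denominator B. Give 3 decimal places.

Bootstrap SE is the standard deviation of the 12 replicate 10% trimmed means.
Mean of replicates: (0.052 + (-0.428) + (-0.241) + (-0.497) + (-0.256) + (-0.193) + 0.076 + (-0.353) + (-0.756) + (-0.206) + (-0.218) + (-0.434)) / 12 = -3.4540 / 12 = -0.2878
Sum of squared deviations: (+0.3398)² + (−0.1402)² + (+0.0468)² + (−0.2092)² + (+0.0318)² + (+0.0948)² + (+0.3638)² + (−0.0652)² + (−0.4682)² + (+0.0818)² + (+0.0698)² + (−0.1462)² = 0.5798
Variance = 0.5798 / 12 = 0.0483
SE* = √0.0483

SE* = 0.220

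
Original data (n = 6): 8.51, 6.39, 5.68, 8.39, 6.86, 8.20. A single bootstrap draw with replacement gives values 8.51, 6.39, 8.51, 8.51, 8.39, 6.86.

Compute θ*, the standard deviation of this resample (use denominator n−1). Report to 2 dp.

Mean = 7.8617; sum of squared deviations = 4.7093
s² = 4.7093 / 5 = 0.9419
s = √0.9419 = 0.97

θ* = 0.97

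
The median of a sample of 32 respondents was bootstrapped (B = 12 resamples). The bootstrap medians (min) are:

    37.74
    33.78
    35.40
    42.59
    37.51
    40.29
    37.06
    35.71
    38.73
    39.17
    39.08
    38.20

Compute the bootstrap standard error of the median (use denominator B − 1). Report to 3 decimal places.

Bootstrap SE is the standard deviation of the 12 replicate medians.
Mean of replicates: (37.74 + 33.78 + 35.40 + 42.59 + 37.51 + 40.29 + 37.06 + 35.71 + 38.73 + 39.17 + 39.08 + 38.20) / 12 = 455.2600 / 12 = 37.9383
Sum of squared deviations: (−0.1983)² + (−4.1583)² + (−2.5383)² + (+4.6517)² + (−0.4283)² + (+2.3517)² + (−0.8783)² + (−2.2283)² + (+0.7917)² + (+1.2317)² + (+1.1417)² + (+0.2617)² = 60.3786
Variance = 60.3786 / 11 = 5.4890
SE* = √5.4890

SE* = 2.343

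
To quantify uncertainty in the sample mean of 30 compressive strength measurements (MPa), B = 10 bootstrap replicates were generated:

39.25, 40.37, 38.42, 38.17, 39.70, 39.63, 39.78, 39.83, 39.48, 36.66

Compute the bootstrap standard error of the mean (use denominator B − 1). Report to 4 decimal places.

SE* = 1.0898

Bootstrap SE is the standard deviation of the 10 replicate means.
Mean of replicates: (39.25 + 40.37 + 38.42 + 38.17 + 39.70 + 39.63 + 39.78 + 39.83 + 39.48 + 36.66) / 10 = 391.29000 / 10 = 39.12900
Sum of squared deviations: (+0.12100)² + (+1.24100)² + (−0.70900)² + (−0.95900)² + (+0.57100)² + (+0.50100)² + (+0.65100)² + (+0.70100)² + (+0.35100)² + (−2.46900)² = 10.68849
Variance = 10.68849 / 9 = 1.18761
SE* = √1.18761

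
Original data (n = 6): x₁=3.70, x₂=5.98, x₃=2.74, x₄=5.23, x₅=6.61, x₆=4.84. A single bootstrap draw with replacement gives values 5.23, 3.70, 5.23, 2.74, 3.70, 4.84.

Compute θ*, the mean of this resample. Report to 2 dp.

Mean = (5.23 + 3.70 + 5.23 + 2.74 + 3.70 + 4.84) / 6 = 25.440 / 6 = 4.24

θ* = 4.24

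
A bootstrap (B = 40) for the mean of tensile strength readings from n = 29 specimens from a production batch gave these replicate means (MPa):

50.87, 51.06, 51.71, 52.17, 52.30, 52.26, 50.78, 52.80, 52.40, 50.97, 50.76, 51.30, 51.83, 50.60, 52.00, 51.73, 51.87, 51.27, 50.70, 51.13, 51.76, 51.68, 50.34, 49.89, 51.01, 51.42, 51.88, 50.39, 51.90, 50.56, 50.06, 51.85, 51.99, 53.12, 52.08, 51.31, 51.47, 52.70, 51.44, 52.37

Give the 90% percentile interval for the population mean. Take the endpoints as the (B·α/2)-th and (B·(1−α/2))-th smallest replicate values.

Sorted replicates: 49.89, 50.06, 50.34, 50.39, 50.56, 50.60, 50.70, 50.76, 50.78, 50.87, 50.97, 51.01, 51.06, 51.13, 51.27, 51.30, 51.31, 51.42, 51.44, 51.47, 51.68, 51.71, 51.73, 51.76, 51.83, 51.85, 51.87, 51.88, 51.90, 51.99, 52.00, 52.08, 52.17, 52.26, 52.30, 52.37, 52.40, 52.70, 52.80, 53.12
α = 0.10; lower rank = 40 × 0.050 = 2; upper rank = 40 × 0.950 = 38.
The 2nd smallest replicate is 50.06; the 38th is 52.70.

(50.06, 52.70)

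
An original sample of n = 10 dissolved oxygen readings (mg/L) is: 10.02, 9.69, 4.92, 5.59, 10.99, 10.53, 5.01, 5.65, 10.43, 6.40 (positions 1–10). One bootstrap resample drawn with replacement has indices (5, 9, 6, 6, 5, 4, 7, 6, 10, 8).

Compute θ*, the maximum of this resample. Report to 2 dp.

θ* = 10.99

Resample values: 10.99, 10.43, 10.53, 10.53, 10.99, 5.59, 5.01, 10.53, 6.40, 5.65.
Maximum = 10.99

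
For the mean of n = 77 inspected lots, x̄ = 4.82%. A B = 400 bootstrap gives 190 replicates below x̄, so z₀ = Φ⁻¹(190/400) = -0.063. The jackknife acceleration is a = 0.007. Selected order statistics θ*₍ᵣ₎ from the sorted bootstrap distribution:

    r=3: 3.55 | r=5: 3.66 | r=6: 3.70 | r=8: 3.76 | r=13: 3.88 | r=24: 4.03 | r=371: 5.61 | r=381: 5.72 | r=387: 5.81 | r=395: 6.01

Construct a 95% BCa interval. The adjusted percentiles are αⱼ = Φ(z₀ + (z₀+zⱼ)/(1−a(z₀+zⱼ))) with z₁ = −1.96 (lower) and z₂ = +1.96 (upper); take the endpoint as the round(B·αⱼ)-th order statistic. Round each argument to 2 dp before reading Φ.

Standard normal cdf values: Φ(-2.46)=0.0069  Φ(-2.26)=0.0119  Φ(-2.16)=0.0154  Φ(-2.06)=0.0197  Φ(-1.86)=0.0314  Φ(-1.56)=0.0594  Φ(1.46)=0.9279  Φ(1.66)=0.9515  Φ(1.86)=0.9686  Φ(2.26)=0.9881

Lower: z₀ + z₁ = -0.063 + (-1.960) = -2.023; 1 − a(z₀+z₁) = 1 − (0.007)(-2.023) = 1.0142; argument = -0.063 + (-2.023)/1.0142 = -2.0578 → -2.06.
α₁ = Φ(-2.06) = 0.0197; rank = round(400 × 0.0197) = 8; θ*₍8₎ = 3.76.
Upper: z₀ + z₂ = 1.897; 1 − a(z₀+z₂) = 0.9867; argument = 1.8595 → 1.86; α₂ = 0.9686; rank = 387; θ*₍387₎ = 5.81.

(3.76, 5.81)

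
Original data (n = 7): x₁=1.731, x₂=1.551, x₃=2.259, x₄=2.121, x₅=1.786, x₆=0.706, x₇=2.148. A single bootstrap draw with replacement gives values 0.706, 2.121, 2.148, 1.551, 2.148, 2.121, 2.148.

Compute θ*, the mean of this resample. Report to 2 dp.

θ* = 1.85

Mean = (0.706 + 2.121 + 2.148 + 1.551 + 2.148 + 2.121 + 2.148) / 7 = 12.9430 / 7 = 1.85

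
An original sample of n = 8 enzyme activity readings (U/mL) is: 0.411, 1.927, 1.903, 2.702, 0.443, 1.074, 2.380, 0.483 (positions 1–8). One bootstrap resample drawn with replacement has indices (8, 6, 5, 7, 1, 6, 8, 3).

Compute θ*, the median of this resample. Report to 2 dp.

Resample values: 0.483, 1.074, 0.443, 2.380, 0.411, 1.074, 0.483, 1.903.
Sorted: 0.411, 0.443, 0.483, 0.483, 1.074, 1.074, 1.903, 2.380
Median = average of the two middle values = 0.78

θ* = 0.78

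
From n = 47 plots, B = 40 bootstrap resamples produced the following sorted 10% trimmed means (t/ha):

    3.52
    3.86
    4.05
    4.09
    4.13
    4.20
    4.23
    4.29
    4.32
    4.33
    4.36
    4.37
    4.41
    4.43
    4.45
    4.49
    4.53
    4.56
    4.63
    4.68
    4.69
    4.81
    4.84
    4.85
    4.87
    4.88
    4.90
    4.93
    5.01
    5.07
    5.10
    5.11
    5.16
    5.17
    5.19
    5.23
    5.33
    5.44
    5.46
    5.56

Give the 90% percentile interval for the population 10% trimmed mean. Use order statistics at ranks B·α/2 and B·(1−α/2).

α = 0.10; lower rank = 40 × 0.050 = 2; upper rank = 40 × 0.950 = 38.
The 2nd smallest replicate is 3.86; the 38th is 5.44.

(3.86, 5.44)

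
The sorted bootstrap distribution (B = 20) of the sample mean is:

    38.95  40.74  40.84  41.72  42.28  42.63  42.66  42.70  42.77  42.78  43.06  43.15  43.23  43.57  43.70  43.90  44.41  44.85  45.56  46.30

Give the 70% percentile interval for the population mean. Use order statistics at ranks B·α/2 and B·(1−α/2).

α = 0.30; lower rank = 20 × 0.150 = 3; upper rank = 20 × 0.850 = 17.
The 3rd smallest replicate is 40.84; the 17th is 44.41.

(40.84, 44.41)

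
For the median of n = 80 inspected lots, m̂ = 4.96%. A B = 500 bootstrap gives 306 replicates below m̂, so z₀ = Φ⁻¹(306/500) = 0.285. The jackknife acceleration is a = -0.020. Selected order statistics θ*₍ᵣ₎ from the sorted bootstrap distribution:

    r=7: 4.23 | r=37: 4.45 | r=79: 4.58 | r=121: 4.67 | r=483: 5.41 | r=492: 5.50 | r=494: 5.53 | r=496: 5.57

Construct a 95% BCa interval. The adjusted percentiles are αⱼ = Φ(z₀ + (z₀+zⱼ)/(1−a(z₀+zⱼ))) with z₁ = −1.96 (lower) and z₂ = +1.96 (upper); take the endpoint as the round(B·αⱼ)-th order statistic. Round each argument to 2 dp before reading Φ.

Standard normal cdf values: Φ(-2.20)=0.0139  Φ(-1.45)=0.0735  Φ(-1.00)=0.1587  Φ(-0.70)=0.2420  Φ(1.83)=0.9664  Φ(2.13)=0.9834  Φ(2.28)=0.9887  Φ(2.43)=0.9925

Lower: z₀ + z₁ = 0.285 + (-1.960) = -1.675; 1 − a(z₀+z₁) = 1 − (-0.020)(-1.675) = 0.9665; argument = 0.285 + (-1.675)/0.9665 = -1.4481 → -1.45.
α₁ = Φ(-1.45) = 0.0735; rank = round(500 × 0.0735) = 37; θ*₍37₎ = 4.45.
Upper: z₀ + z₂ = 2.245; 1 − a(z₀+z₂) = 1.0449; argument = 2.4335 → 2.43; α₂ = 0.9925; rank = 496; θ*₍496₎ = 5.57.

(4.45, 5.57)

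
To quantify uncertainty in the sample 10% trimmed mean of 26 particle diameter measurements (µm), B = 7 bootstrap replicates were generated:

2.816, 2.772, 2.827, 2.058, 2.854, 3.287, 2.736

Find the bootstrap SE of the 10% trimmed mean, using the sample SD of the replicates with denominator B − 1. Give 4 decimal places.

SE* = 0.3623

Bootstrap SE is the standard deviation of the 7 replicate 10% trimmed means.
Mean of replicates: (2.816 + 2.772 + 2.827 + 2.058 + 2.854 + 3.287 + 2.736) / 7 = 19.35000 / 7 = 2.76429
Sum of squared deviations: (+0.05171)² + (+0.00771)² + (+0.06271)² + (−0.70629)² + (+0.08971)² + (+0.52271)² + (−0.02829)² = 0.78759
Variance = 0.78759 / 6 = 0.13126
SE* = √0.13126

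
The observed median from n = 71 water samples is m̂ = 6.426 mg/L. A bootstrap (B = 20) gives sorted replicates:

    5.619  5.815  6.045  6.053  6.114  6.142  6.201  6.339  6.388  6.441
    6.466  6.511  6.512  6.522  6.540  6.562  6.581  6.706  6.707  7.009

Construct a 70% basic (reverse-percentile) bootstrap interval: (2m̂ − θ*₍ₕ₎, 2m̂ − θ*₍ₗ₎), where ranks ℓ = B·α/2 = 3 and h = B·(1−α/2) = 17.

(6.271, 6.807)

Percentile endpoints at ranks 3 and 17: θ*₍3₎ = 6.045, θ*₍17₎ = 6.581.
Basic interval reflects these around m̂:
  lower = 2 × 6.426 − 6.581 = 6.271
  upper = 2 × 6.426 − 6.045 = 6.807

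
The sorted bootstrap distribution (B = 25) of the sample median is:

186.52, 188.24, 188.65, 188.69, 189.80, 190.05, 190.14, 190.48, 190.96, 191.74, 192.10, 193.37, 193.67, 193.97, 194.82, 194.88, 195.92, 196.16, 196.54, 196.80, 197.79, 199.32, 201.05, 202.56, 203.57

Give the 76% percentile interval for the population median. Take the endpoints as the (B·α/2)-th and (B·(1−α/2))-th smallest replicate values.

(188.65, 199.32)

α = 0.24; lower rank = 25 × 0.120 = 3; upper rank = 25 × 0.880 = 22.
The 3rd smallest replicate is 188.65; the 22nd is 199.32.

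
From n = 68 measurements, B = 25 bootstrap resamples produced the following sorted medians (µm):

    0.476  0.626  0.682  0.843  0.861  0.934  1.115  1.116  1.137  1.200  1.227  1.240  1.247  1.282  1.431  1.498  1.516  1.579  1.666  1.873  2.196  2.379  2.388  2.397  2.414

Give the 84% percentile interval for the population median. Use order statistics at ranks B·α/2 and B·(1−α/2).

(0.626, 2.388)

α = 0.16; lower rank = 25 × 0.080 = 2; upper rank = 25 × 0.920 = 23.
The 2nd smallest replicate is 0.626; the 23rd is 2.388.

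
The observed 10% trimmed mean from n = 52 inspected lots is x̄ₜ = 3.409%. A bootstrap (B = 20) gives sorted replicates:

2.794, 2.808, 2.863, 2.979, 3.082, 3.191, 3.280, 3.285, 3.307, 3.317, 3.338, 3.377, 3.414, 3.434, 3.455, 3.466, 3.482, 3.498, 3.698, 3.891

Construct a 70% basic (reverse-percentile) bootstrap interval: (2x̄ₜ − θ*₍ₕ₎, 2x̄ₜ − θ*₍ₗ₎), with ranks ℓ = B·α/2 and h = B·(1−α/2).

Percentile endpoints at ranks 3 and 17: θ*₍3₎ = 2.863, θ*₍17₎ = 3.482.
Basic interval reflects these around x̄ₜ:
  lower = 2 × 3.409 − 3.482 = 3.336
  upper = 2 × 3.409 − 2.863 = 3.955

(3.336, 3.955)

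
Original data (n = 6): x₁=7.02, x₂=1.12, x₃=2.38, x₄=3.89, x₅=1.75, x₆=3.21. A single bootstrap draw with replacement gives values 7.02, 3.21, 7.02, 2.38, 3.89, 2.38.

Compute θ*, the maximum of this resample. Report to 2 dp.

θ* = 7.02

Maximum = 7.02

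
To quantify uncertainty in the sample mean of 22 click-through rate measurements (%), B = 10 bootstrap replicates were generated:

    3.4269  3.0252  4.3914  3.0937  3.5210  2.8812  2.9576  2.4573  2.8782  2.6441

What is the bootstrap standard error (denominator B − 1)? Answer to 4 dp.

SE* = 0.5465

Bootstrap SE is the standard deviation of the 10 replicate means.
Mean of replicates: (3.4269 + 3.0252 + 4.3914 + 3.0937 + 3.5210 + 2.8812 + 2.9576 + 2.4573 + 2.8782 + 2.6441) / 10 = 31.27660 / 10 = 3.12766
Sum of squared deviations: (+0.29924)² + (−0.10246)² + (+1.26374)² + (−0.03396)² + (+0.39334)² + (−0.24646)² + (−0.17006)² + (−0.67036)² + (−0.24946)² + (−0.48356)² = 2.68806
Variance = 2.68806 / 9 = 0.29867
SE* = √0.29867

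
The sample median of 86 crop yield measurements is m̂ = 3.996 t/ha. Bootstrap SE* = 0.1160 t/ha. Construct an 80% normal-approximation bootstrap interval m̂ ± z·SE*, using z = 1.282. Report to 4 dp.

Margin = 1.282 × 0.1160 = 0.14871
Interval: 3.996 ± 0.14871

(3.8473, 4.1447)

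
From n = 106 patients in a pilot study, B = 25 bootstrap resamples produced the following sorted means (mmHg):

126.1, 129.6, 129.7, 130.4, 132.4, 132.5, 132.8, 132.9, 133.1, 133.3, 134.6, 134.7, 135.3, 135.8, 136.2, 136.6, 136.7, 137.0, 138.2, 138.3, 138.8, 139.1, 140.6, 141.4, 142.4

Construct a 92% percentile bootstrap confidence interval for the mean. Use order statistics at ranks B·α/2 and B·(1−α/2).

(126.1, 141.4)

α = 0.08; lower rank = 25 × 0.040 = 1; upper rank = 25 × 0.960 = 24.
The 1st smallest replicate is 126.1; the 24th is 141.4.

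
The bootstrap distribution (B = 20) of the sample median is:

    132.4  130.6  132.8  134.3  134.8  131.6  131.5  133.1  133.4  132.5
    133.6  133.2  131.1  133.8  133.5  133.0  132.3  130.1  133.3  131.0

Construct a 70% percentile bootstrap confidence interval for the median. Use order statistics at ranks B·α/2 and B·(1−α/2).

Sorted replicates: 130.1, 130.6, 131.0, 131.1, 131.5, 131.6, 132.3, 132.4, 132.5, 132.8, 133.0, 133.1, 133.2, 133.3, 133.4, 133.5, 133.6, 133.8, 134.3, 134.8
α = 0.30; lower rank = 20 × 0.150 = 3; upper rank = 20 × 0.850 = 17.
The 3rd smallest replicate is 131.0; the 17th is 133.6.

(131.0, 133.6)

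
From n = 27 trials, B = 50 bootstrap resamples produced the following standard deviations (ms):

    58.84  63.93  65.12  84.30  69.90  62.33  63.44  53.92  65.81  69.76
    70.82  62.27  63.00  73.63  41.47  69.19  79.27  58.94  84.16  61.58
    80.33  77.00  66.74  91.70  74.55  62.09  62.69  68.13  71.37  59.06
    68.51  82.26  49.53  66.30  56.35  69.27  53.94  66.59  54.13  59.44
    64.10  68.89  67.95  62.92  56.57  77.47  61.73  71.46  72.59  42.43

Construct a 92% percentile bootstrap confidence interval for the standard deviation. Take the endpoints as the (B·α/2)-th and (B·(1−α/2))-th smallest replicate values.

Sorted replicates: 41.47, 42.43, 49.53, 53.92, 53.94, 54.13, 56.35, 56.57, 58.84, 58.94, 59.06, 59.44, 61.58, 61.73, 62.09, 62.27, 62.33, 62.69, 62.92, 63.00, 63.44, 63.93, 64.10, 65.12, 65.81, 66.30, 66.59, 66.74, 67.95, 68.13, 68.51, 68.89, 69.19, 69.27, 69.76, 69.90, 70.82, 71.37, 71.46, 72.59, 73.63, 74.55, 77.00, 77.47, 79.27, 80.33, 82.26, 84.16, 84.30, 91.70
α = 0.08; lower rank = 50 × 0.040 = 2; upper rank = 50 × 0.960 = 48.
The 2nd smallest replicate is 42.43; the 48th is 84.16.

(42.43, 84.16)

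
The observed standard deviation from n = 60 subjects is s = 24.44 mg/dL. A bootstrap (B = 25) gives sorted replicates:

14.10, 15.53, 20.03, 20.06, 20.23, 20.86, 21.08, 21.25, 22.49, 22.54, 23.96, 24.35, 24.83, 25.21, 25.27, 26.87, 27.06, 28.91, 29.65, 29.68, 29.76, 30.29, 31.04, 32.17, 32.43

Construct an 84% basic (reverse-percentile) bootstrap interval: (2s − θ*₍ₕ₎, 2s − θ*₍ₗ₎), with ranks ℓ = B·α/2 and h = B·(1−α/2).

Percentile endpoints at ranks 2 and 23: θ*₍2₎ = 15.53, θ*₍23₎ = 31.04.
Basic interval reflects these around s:
  lower = 2 × 24.44 − 31.04 = 17.84
  upper = 2 × 24.44 − 15.53 = 33.35

(17.84, 33.35)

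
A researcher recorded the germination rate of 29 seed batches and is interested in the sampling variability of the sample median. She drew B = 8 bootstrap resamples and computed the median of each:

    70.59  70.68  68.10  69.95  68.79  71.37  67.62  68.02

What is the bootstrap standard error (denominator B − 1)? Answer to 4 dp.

Bootstrap SE is the standard deviation of the 8 replicate medians.
Mean of replicates: (70.59 + 70.68 + 68.10 + 69.95 + 68.79 + 71.37 + 67.62 + 68.02) / 8 = 555.12000 / 8 = 69.39000
Sum of squared deviations: (+1.20000)² + (+1.29000)² + (−1.29000)² + (+0.56000)² + (−0.60000)² + (+1.98000)² + (−1.77000)² + (−1.37000)² = 14.37200
Variance = 14.37200 / 7 = 2.05314
SE* = √2.05314

SE* = 1.4329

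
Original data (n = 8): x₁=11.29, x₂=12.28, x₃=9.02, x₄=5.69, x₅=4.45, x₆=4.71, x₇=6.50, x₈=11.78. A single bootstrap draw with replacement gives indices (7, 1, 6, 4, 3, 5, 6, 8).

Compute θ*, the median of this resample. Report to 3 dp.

θ* = 6.095

Resample values: 6.50, 11.29, 4.71, 5.69, 9.02, 4.45, 4.71, 11.78.
Sorted: 4.45, 4.71, 4.71, 5.69, 6.50, 9.02, 11.29, 11.78
Median = average of the two middle values = 6.095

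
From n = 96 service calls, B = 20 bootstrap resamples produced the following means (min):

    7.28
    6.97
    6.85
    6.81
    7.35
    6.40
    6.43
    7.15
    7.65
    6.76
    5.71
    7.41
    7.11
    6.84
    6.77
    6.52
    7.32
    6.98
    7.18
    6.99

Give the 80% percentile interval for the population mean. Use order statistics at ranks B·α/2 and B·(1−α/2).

(6.40, 7.35)

Sorted replicates: 5.71, 6.40, 6.43, 6.52, 6.76, 6.77, 6.81, 6.84, 6.85, 6.97, 6.98, 6.99, 7.11, 7.15, 7.18, 7.28, 7.32, 7.35, 7.41, 7.65
α = 0.20; lower rank = 20 × 0.100 = 2; upper rank = 20 × 0.900 = 18.
The 2nd smallest replicate is 6.40; the 18th is 7.35.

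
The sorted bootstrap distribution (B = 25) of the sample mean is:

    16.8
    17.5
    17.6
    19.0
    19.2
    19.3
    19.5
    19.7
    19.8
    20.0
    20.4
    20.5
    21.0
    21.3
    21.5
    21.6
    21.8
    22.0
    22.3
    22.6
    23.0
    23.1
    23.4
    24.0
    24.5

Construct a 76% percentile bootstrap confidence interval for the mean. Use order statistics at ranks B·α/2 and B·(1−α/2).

(17.6, 23.1)

α = 0.24; lower rank = 25 × 0.120 = 3; upper rank = 25 × 0.880 = 22.
The 3rd smallest replicate is 17.6; the 22nd is 23.1.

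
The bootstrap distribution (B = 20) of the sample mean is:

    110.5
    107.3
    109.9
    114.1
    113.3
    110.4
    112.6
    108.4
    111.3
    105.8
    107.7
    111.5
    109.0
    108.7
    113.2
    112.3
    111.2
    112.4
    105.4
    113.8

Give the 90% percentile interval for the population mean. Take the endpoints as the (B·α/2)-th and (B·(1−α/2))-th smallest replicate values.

Sorted replicates: 105.4, 105.8, 107.3, 107.7, 108.4, 108.7, 109.0, 109.9, 110.4, 110.5, 111.2, 111.3, 111.5, 112.3, 112.4, 112.6, 113.2, 113.3, 113.8, 114.1
α = 0.10; lower rank = 20 × 0.050 = 1; upper rank = 20 × 0.950 = 19.
The 1st smallest replicate is 105.4; the 19th is 113.8.

(105.4, 113.8)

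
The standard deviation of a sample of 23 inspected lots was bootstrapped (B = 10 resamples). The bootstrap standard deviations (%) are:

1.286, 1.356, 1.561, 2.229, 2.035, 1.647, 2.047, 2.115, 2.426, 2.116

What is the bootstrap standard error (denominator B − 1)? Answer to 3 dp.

Bootstrap SE is the standard deviation of the 10 replicate standard deviations.
Mean of replicates: (1.286 + 1.356 + 1.561 + 2.229 + 2.035 + 1.647 + 2.047 + 2.115 + 2.426 + 2.116) / 10 = 18.8180 / 10 = 1.8818
Sum of squared deviations: (−0.5958)² + (−0.5258)² + (−0.3208)² + (+0.3472)² + (+0.1532)² + (−0.2348)² + (+0.1652)² + (+0.2332)² + (+0.5442)² + (+0.2342)² = 1.3662
Variance = 1.3662 / 9 = 0.1518
SE* = √0.1518

SE* = 0.390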